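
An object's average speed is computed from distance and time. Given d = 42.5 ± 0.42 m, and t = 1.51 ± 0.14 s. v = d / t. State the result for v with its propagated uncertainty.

Each factor contributes (exponent × relative error)² to (δv/v)²:
  (1·δd/d)² = (1×0.00988)² = 9.77e-05;  (-1·δt/t)² = (-1×0.0927)² = 0.00860
δv/v = √(0.00869) = 0.0932
v = 28.1 m/s, so δv = 0.0932 × 28.1 = 2.62 m/s.

28.1 ± 2.62 m/s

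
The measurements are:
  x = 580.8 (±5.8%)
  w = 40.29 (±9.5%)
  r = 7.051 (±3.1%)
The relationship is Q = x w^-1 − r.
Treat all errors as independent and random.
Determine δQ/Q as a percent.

22.0%

Let p = x·w^-1 = 14.42. δp/p = √((1·δx/x)² + (-1·δw/w)²) = √(0.00336 + 0.00903) = 0.111, so δp = 1.60.
Q = p − r: δQ = √(δp² + δr²) = √(2.57 + 0.0478) = 1.62
Q = 7.364, so δQ/Q = 1.62/7.364 = 0.220.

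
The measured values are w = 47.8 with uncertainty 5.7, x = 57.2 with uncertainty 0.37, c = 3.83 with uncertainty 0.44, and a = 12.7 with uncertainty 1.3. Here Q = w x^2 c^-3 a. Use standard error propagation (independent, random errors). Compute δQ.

13400

For a monomial Q ∝ w, x^2, c^-3, a, fractional errors add in quadrature:
  (1·δw/w)² = (1×0.119)² = 0.0142;  (2·δx/x)² = (2×0.00647)² = 0.000167;  (-3·δc/c)² = (-3×0.115)² = 0.119;  (1·δa/a)² = (1×0.102)² = 0.0105
δQ/Q = √(0.144) = 0.379
Q = 35400, so δQ = 0.379 × 35400 = 13400.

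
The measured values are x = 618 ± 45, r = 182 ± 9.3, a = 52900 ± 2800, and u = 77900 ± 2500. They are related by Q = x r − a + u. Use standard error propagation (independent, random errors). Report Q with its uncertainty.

(1.37 ± 0.107) × 10^5

Let p = x·r = 1.12e+05. δp/p = √((1·δx/x)² + (1·δr/r)²) = √(0.00530 + 0.00261) = 0.0890, so δp = 10000.
Q = p − a + u: δQ = √(δp² + δa² + δu²) = √(1e+08 + 7.84e+06 + 6.25e+06) = 10700
Q = 1.37e+05.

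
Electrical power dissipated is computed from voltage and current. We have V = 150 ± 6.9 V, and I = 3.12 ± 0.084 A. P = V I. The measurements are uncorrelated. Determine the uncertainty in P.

Since P is a product/quotient, work with relative uncertainties:
  (1·δV/V)² = (1×0.0460)² = 0.00212;  (1·δI/I)² = (1×0.0269)² = 0.000725
δP/P = √(0.00284) = 0.0533
P = 468 W, so δP = 0.0533 × 468 = 24.9 W.

24.9 W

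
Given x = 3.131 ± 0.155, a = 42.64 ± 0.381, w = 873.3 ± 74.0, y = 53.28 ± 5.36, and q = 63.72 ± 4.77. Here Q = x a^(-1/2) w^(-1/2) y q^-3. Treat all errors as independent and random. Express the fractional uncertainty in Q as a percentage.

25.5%

For a monomial Q ∝ x, a^(-1/2), w^(-1/2), y, q^-3, fractional errors add in quadrature:
  (1·δx/x)² = (1×0.0495)² = 0.00245;  (−½·δa/a)² = (-0.5×0.00894)² = 2e-05;  (−½·δw/w)² = (-0.5×0.0847)² = 0.00180;  (1·δy/y)² = (1×0.101)² = 0.0101;  (-3·δq/q)² = (-3×0.0749)² = 0.0504
δQ/Q = √(0.0648) = 0.255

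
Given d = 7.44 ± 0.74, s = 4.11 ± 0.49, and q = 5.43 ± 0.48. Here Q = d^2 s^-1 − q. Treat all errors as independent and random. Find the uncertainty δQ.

Let p = d^2·s^-1 = 13.5. δp/p = √((2·δd/d)² + (-1·δs/s)²) = √(0.0396 + 0.0142) = 0.232, so δp = 3.12.
Q = p − q: δQ = √(δp² + δq²) = √(9.76 + 0.230) = 3.16

3.16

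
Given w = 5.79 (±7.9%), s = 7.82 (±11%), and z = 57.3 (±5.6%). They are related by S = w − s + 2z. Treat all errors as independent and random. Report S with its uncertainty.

Sums and differences: (δS)² = Σ (cᵢ δxᵢ)².
  (δw)² = 0.209;  (δs)² = 0.740;  (2·δz)² = 41.2
δS = √(42.1) = 6.49
S = 113.

113 ± 6.49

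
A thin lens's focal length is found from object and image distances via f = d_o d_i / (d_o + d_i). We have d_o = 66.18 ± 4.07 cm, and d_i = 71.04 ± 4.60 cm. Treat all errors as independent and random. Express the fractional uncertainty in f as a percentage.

4.46%

∂f/∂d_o = (d_i/(d_o+d_i))² = 0.268;  ∂f/∂d_i = (d_o/(d_o+d_i))² = 0.233
δf = √((∂f/∂d_o · δd_o)² + (∂f/∂d_i · δd_i)²) = √(1.19 + 1.14) = 1.53 cm
f = 34.26 cm, so δf/f = 1.53/34.26 = 0.0446.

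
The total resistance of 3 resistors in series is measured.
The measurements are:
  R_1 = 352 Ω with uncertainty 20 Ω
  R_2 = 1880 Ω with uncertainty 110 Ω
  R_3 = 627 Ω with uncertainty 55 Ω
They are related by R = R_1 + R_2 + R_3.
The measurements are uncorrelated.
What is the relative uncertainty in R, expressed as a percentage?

For a sum/difference, combine absolute errors in quadrature:
  (δR_1)² = 400;  (δR_2)² = 12100;  (δR_3)² = 3020
δR = √(15500) = 125 Ω
R = 2860 Ω, so δR/R = 125/2860 = 0.0436.

4.36%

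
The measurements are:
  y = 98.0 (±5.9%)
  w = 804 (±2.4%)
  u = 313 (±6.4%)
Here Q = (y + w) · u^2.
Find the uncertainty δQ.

Let h = y + w = 902. δh = √(δy² + δw²) = √(33.4 + 372) = 20.1, so δh/h = 0.0223.
Q is then a monomial in h, u:
δQ/Q = √((δh/h)² + (2·δu/u)²) = √(0.000499 + 0.0164) = 0.130
Q = 8.84e+07, so δQ = 0.130 × 8.84e+07 = 1.15e+07.

1.15e+07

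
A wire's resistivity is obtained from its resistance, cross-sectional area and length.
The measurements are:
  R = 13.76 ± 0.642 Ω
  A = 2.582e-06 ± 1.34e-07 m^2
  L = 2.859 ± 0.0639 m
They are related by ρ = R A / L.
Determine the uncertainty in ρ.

9.11e-07 Ω·m

ρ is a product of powers, so relative uncertainties combine in quadrature:
  (1·δR/R)² = (1×0.0467)² = 0.00218;  (1·δA/A)² = (1×0.0519)² = 0.00269;  (-1·δL/L)² = (-1×0.0224)² = 0.000500
δρ/ρ = √(0.00537) = 0.0733
ρ = 1.243e-05 Ω·m, so δρ = 0.0733 × 1.243e-05 = 9.11e-07 Ω·m.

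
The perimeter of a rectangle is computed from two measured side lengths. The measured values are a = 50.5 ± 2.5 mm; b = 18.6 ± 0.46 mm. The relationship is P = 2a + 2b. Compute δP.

5.08 mm

Sums and differences: (δP)² = Σ (cᵢ δxᵢ)².
  (2·δa)² = 25.0;  (2·δb)² = 0.846
δP = √(25.8) = 5.08 mm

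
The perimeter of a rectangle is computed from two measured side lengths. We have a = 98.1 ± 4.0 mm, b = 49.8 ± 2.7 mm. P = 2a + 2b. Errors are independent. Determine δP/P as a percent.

3.26%

For a sum/difference, combine absolute errors in quadrature:
  (2·δa)² = 64.0;  (2·δb)² = 29.2
δP = √(93.2) = 9.65 mm
P = 296 mm, so δP/P = 9.65/296 = 0.0326.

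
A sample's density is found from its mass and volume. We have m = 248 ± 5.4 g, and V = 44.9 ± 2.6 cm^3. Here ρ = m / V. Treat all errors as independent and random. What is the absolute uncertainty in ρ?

Relative error in a monomial: (δρ/ρ)² = Σ (nᵢ · δxᵢ/xᵢ)².
  (1·δm/m)² = (1×0.0218)² = 0.000474;  (-1·δV/V)² = (-1×0.0579)² = 0.00335
δρ/ρ = √(0.00383) = 0.0619
ρ = 5.52 g/cm^3, so δρ = 0.0619 × 5.52 = 0.342 g/cm^3.

0.342 g/cm^3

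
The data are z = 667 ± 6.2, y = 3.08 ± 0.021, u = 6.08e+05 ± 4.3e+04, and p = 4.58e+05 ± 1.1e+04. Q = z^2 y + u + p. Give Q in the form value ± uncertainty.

(2.44 ± 0.0520) × 10^6

Let w = z^2·y = 1.37e+06. δw/w = √((2·δz/z)² + (1·δy/y)²) = √(0.000346 + 4.65e-05) = 0.0198, so δw = 27100.
Q = w + u + p: δQ = √(δw² + δu² + δp²) = √(7.36e+08 + 1.85e+09 + 1.21e+08) = 52000
Q = 2.44e+06.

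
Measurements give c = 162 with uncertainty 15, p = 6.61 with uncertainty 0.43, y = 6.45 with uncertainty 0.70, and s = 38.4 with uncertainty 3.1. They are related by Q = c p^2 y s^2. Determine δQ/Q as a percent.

Since Q is a product/quotient, work with relative uncertainties:
  (1·δc/c)² = (1×0.0926)² = 0.00857;  (2·δp/p)² = (2×0.0651)² = 0.0169;  (1·δy/y)² = (1×0.109)² = 0.0118;  (2·δs/s)² = (2×0.0807)² = 0.0261
δQ/Q = √(0.0633) = 0.252

25.2%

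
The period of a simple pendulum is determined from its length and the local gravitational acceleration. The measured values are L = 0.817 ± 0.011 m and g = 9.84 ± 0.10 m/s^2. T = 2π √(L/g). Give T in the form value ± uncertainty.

1.81 ± 0.0153 s

For a monomial T ∝ L^(1/2), g^(-1/2), fractional errors add in quadrature:
  (½·δL/L)² = (0.5×0.0135)² = 4.53e-05;  (−½·δg/g)² = (-0.5×0.0102)² = 2.58e-05
δT/T = √(7.11e-05) = 0.00843
T = 1.81 s, so δT = 0.00843 × 1.81 = 0.0153 s.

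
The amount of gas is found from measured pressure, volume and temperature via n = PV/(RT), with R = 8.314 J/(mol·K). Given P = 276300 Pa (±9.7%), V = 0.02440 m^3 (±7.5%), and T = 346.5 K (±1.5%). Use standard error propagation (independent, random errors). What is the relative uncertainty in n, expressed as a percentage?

12.4%

For a monomial n ∝ P, V, T^-1, fractional errors add in quadrature:
  (1·δP/P)² = (1×0.0970)² = 0.00941;  (1·δV/V)² = (1×0.0750)² = 0.00562;  (-1·δT/T)² = (-1×0.0150)² = 0.000225
δn/n = √(0.0153) = 0.124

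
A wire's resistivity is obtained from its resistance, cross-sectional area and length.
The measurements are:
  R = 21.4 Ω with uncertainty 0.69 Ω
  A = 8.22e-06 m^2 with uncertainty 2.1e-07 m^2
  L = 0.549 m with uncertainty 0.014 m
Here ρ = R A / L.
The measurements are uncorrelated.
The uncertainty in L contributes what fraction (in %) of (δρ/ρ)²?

(δρ/ρ)² = (1·δR/R)² + (1·δA/A)² + (-1·δL/L)²
  R term: (1×0.0322)² = 0.00104
  A term: (1×0.0255)² = 0.000653
  L term: (-1×0.0255)² = 0.000650
Total = 0.00234. Share from L = 0.000650/0.00234 = 0.278.

27.8%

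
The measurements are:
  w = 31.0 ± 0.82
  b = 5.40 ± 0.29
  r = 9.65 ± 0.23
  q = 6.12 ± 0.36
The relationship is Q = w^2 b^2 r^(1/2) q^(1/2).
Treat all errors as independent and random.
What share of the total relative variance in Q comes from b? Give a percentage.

(δQ/Q)² = (2·δw/w)² + (2·δb/b)² + (½·δr/r)² + (½·δq/q)²
  w term: (2×0.0265)² = 0.00280
  b term: (2×0.0537)² = 0.0115
  r term: (0.5×0.0238)² = 0.000142
  q term: (0.5×0.0588)² = 0.000865
Total = 0.0153. Share from b = 0.0115/0.0153 = 0.752.

75.2%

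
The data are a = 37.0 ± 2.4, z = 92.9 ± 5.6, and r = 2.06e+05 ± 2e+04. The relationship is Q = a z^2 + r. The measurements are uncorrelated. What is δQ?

48100

Let p = a·z^2 = 3.19e+05. δp/p = √((1·δa/a)² + (2·δz/z)²) = √(0.00421 + 0.0145) = 0.137, so δp = 43700.
Q = p + r: δQ = √(δp² + δr²) = √(1.91e+09 + 4e+08) = 48100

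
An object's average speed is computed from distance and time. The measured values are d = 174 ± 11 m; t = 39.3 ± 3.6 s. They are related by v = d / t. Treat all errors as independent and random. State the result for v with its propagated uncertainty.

Each factor contributes (exponent × relative error)² to (δv/v)²:
  (1·δd/d)² = (1×0.0632)² = 0.00400;  (-1·δt/t)² = (-1×0.0916)² = 0.00839
δv/v = √(0.0124) = 0.111
v = 4.43 m/s, so δv = 0.111 × 4.43 = 0.493 m/s.

4.43 ± 0.493 m/s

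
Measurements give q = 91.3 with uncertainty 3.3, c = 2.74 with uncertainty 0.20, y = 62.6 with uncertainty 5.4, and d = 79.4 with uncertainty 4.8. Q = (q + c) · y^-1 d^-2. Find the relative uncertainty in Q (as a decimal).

0.153

Let u = q + c = 94.0. δu = √(δq² + δc²) = √(10.9 + 0.0400) = 3.31, so δu/u = 0.0352.
Q is then a monomial in u, y, d:
δQ/Q = √((δu/u)² + (-1·δy/y)² + (-2·δd/d)²) = √(0.00124 + 0.00744 + 0.0146) = 0.153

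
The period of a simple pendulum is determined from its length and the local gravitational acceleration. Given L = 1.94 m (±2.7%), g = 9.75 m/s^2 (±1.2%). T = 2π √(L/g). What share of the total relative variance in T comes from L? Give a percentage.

(δT/T)² = (½·δL/L)² + (−½·δg/g)²
  L term: (0.5×0.0270)² = 0.000182
  g term: (-0.5×0.0120)² = 3.6e-05
Total = 0.000218. Share from L = 0.000182/0.000218 = 0.835.

83.5%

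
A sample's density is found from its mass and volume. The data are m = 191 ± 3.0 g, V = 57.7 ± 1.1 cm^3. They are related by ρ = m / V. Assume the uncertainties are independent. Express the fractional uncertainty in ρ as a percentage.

For a monomial ρ ∝ m, V^-1, fractional errors add in quadrature:
  (1·δm/m)² = (1×0.0157)² = 0.000247;  (-1·δV/V)² = (-1×0.0191)² = 0.000363
δρ/ρ = √(0.000610) = 0.0247

2.47%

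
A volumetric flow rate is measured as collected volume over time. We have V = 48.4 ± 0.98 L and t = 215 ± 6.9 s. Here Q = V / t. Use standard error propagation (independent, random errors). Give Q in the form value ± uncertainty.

Relative error in a monomial: (δQ/Q)² = Σ (nᵢ · δxᵢ/xᵢ)².
  (1·δV/V)² = (1×0.0202)² = 0.000410;  (-1·δt/t)² = (-1×0.0321)² = 0.00103
δQ/Q = √(0.00144) = 0.0379
Q = 0.225 L/s, so δQ = 0.0379 × 0.225 = 0.00854 L/s.

0.225 ± 0.00854 L/s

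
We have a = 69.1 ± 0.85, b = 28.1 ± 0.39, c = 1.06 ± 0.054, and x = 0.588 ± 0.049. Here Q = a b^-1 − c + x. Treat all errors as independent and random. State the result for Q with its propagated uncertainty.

Let p = a·b^-1 = 2.46. δp/p = √((1·δa/a)² + (-1·δb/b)²) = √(0.000151 + 0.000193) = 0.0185, so δp = 0.0456.
Q = p − c + x: δQ = √(δp² + δc² + δx²) = √(0.00208 + 0.00292 + 0.00240) = 0.0860
Q = 1.99.

1.99 ± 0.0860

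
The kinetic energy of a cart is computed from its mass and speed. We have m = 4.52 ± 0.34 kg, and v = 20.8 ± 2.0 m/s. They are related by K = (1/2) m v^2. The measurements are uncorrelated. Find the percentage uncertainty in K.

20.6%

For a monomial K ∝ m, v^2, fractional errors add in quadrature:
  (1·δm/m)² = (1×0.0752)² = 0.00566;  (2·δv/v)² = (2×0.0962)² = 0.0370
δK/K = √(0.0426) = 0.206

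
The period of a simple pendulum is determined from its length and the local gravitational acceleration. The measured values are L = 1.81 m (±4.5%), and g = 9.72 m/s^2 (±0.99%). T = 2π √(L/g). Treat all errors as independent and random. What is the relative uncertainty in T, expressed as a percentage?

2.30%

Each factor contributes (exponent × relative error)² to (δT/T)²:
  (½·δL/L)² = (0.5×0.0450)² = 0.000506;  (−½·δg/g)² = (-0.5×0.00990)² = 2.45e-05
δT/T = √(0.000531) = 0.0230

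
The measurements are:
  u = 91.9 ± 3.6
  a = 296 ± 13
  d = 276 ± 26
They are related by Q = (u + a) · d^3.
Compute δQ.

2.32e+09

Let w = u + a = 388. δw = √(δu² + δa²) = √(13.0 + 169) = 13.5, so δw/w = 0.0348.
Q is then a monomial in w, d:
δQ/Q = √((δw/w)² + (3·δd/d)²) = √(0.00121 + 0.0799) = 0.285
Q = 8.16e+09, so δQ = 0.285 × 8.16e+09 = 2.32e+09.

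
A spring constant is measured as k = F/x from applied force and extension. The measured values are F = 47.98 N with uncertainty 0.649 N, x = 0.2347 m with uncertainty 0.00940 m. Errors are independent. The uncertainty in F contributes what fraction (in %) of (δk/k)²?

10.2%

(δk/k)² = (1·δF/F)² + (-1·δx/x)²
  F term: (1×0.0135)² = 0.000183
  x term: (-1×0.0401)² = 0.00160
Total = 0.00179. Share from F = 0.000183/0.00179 = 0.102.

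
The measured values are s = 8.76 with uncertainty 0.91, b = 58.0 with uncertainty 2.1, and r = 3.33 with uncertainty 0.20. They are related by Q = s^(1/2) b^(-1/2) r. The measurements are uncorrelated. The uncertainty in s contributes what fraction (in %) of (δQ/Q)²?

40.7%

(δQ/Q)² = (½·δs/s)² + (−½·δb/b)² + (1·δr/r)²
  s term: (0.5×0.104)² = 0.00270
  b term: (-0.5×0.0362)² = 0.000328
  r term: (1×0.0601)² = 0.00361
Total = 0.00663. Share from s = 0.00270/0.00663 = 0.407.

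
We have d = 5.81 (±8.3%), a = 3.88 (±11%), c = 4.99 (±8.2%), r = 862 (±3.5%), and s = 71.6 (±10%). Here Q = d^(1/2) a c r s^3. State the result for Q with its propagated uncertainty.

Products/powers → add relative errors in quadrature, weighted by exponent:
  (½·δd/d)² = (0.5×0.0830)² = 0.00172;  (1·δa/a)² = (1×0.110)² = 0.0121;  (1·δc/c)² = (1×0.0820)² = 0.00672;  (1·δr/r)² = (1×0.0350)² = 0.00123;  (3·δs/s)² = (3×0.100)² = 0.0900
δQ/Q = √(0.112) = 0.334
Q = 1.48e+10, so δQ = 0.334 × 1.48e+10 = 4.94e+09.

(1.48 ± 0.494) × 10^10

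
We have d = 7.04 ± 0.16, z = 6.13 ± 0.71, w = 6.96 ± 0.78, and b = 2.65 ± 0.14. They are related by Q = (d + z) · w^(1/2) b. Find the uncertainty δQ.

Let u = d + z = 13.2. δu = √(δd² + δz²) = √(0.0256 + 0.504) = 0.728, so δu/u = 0.0553.
Q is then a monomial in u, w, b:
δQ/Q = √((δu/u)² + (½·δw/w)² + (1·δb/b)²) = √(0.00305 + 0.00314 + 0.00279) = 0.0948
Q = 92.1, so δQ = 0.0948 × 92.1 = 8.73.

8.73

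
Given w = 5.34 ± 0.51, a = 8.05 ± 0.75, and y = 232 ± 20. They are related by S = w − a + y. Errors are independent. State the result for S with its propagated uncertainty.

Absolute uncertainties add in quadrature for a linear combination:
  (δw)² = 0.260;  (δa)² = 0.562;  (δy)² = 400
δS = √(401) = 20.0
S = 229.

229 ± 20.0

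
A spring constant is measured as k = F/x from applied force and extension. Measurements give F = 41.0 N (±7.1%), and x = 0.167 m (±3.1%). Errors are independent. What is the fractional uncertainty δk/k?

Relative error in a monomial: (δk/k)² = Σ (nᵢ · δxᵢ/xᵢ)².
  (1·δF/F)² = (1×0.0710)² = 0.00504;  (-1·δx/x)² = (-1×0.0310)² = 0.000961
δk/k = √(0.00600) = 0.0775

0.0775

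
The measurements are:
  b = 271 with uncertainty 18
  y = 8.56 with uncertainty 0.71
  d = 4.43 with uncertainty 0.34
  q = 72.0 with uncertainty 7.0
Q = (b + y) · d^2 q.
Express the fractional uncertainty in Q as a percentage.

19.3%

Let u = b + y = 280. δu = √(δb² + δy²) = √(324 + 0.504) = 18.0, so δu/u = 0.0644.
Q is then a monomial in u, d, q:
δQ/Q = √((δu/u)² + (2·δd/d)² + (1·δq/q)²) = √(0.00415 + 0.0236 + 0.00945) = 0.193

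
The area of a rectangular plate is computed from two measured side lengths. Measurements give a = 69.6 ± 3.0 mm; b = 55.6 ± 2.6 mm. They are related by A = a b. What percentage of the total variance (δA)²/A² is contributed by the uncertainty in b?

(δA/A)² = (1·δa/a)² + (1·δb/b)²
  a term: (1×0.0431)² = 0.00186
  b term: (1×0.0468)² = 0.00219
Total = 0.00404. Share from b = 0.00219/0.00404 = 0.541.

54.1%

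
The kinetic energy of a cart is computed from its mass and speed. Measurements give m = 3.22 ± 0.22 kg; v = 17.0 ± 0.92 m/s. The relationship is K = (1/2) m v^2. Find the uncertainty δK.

Since K is a product/quotient, work with relative uncertainties:
  (1·δm/m)² = (1×0.0683)² = 0.00467;  (2·δv/v)² = (2×0.0541)² = 0.0117
δK/K = √(0.0164) = 0.128
K = 465 J, so δK = 0.128 × 465 = 59.6 J.

59.6 J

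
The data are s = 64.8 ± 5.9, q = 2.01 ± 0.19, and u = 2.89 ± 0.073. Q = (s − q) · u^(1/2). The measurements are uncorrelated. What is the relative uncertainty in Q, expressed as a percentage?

Let w = s − q = 62.8. δw = √(δs² + δq²) = √(34.8 + 0.0361) = 5.90, so δw/w = 0.0940.
Q is then a monomial in w, u:
δQ/Q = √((δw/w)² + (½·δu/u)²) = √(0.00884 + 0.000160) = 0.0949

9.49%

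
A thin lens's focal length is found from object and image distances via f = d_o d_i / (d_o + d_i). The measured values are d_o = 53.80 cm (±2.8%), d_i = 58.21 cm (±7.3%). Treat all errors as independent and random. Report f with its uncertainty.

27.96 ± 1.06 cm

∂f/∂d_o = (d_i/(d_o+d_i))² = 0.270;  ∂f/∂d_i = (d_o/(d_o+d_i))² = 0.231
δf = √((∂f/∂d_o · δd_o)² + (∂f/∂d_i · δd_i)²) = √(0.166 + 0.961) = 1.06 cm
f = 27.96 cm.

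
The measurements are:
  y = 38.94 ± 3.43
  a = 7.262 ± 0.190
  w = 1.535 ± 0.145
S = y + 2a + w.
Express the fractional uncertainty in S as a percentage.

Sums and differences: (δS)² = Σ (cᵢ δxᵢ)².
  (δy)² = 11.8;  (2·δa)² = 0.144;  (δw)² = 0.0210
δS = √(11.9) = 3.45
S = 55.00, so δS/S = 3.45/55.00 = 0.0628.

6.28%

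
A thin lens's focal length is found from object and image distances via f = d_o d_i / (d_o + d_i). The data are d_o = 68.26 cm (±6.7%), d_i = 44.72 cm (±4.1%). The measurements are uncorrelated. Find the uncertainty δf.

∂f/∂d_o = (d_i/(d_o+d_i))² = 0.157;  ∂f/∂d_i = (d_o/(d_o+d_i))² = 0.365
δf = √((∂f/∂d_o · δd_o)² + (∂f/∂d_i · δd_i)²) = √(0.513 + 0.448) = 0.981 cm

0.981 cm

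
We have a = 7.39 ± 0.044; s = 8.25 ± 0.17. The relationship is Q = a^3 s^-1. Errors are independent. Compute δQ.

For a monomial Q ∝ a^3, s^-1, fractional errors add in quadrature:
  (3·δa/a)² = (3×0.00595)² = 0.000319;  (-1·δs/s)² = (-1×0.0206)² = 0.000425
δQ/Q = √(0.000744) = 0.0273
Q = 48.9, so δQ = 0.0273 × 48.9 = 1.33.

1.33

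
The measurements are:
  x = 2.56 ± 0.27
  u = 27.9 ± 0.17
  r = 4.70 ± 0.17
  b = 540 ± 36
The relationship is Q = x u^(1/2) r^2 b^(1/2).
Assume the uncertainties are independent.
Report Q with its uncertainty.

Since Q is a product/quotient, work with relative uncertainties:
  (1·δx/x)² = (1×0.105)² = 0.0111;  (½·δu/u)² = (0.5×0.00609)² = 9.28e-06;  (2·δr/r)² = (2×0.0362)² = 0.00523;  (½·δb/b)² = (0.5×0.0667)² = 0.00111
δQ/Q = √(0.0175) = 0.132
Q = 6940, so δQ = 0.132 × 6940 = 918.

6940 ± 918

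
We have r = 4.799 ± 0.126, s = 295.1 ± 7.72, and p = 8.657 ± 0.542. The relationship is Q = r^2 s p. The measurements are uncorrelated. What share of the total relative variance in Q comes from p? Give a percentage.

(δQ/Q)² = (2·δr/r)² + (1·δs/s)² + (1·δp/p)²
  r term: (2×0.0263)² = 0.00276
  s term: (1×0.0262)² = 0.000684
  p term: (1×0.0626)² = 0.00392
Total = 0.00736. Share from p = 0.00392/0.00736 = 0.532.

53.2%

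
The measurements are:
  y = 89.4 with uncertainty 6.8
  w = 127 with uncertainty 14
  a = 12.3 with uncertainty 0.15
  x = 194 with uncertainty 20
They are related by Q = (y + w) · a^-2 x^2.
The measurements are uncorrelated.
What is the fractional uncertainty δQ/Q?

Let u = y + w = 216. δu = √(δy² + δw²) = √(46.2 + 196) = 15.6, so δu/u = 0.0719.
Q is then a monomial in u, a, x:
δQ/Q = √((δu/u)² + (-2·δa/a)² + (2·δx/x)²) = √(0.00517 + 0.000595 + 0.0425) = 0.220

0.220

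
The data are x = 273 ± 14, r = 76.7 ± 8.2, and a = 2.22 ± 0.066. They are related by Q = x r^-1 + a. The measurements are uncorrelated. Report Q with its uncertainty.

Let p = x·r^-1 = 3.56. δp/p = √((1·δx/x)² + (-1·δr/r)²) = √(0.00263 + 0.0114) = 0.119, so δp = 0.422.
Q = p + a: δQ = √(δp² + δa²) = √(0.178 + 0.00436) = 0.427
Q = 5.78.

5.78 ± 0.427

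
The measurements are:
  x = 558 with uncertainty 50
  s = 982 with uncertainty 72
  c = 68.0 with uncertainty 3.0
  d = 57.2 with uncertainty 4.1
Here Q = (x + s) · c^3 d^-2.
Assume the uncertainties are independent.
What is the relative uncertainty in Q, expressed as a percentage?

Let u = x + s = 1540. δu = √(δx² + δs²) = √(2500 + 5180) = 87.7, so δu/u = 0.0569.
Q is then a monomial in u, c, d:
δQ/Q = √((δu/u)² + (3·δc/c)² + (-2·δd/d)²) = √(0.00324 + 0.0175 + 0.0206) = 0.203

20.3%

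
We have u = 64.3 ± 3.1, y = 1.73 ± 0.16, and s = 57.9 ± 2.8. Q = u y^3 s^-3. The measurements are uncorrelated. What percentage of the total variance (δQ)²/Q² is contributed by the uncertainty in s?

21.0%

(δQ/Q)² = (1·δu/u)² + (3·δy/y)² + (-3·δs/s)²
  u term: (1×0.0482)² = 0.00232
  y term: (3×0.0925)² = 0.0770
  s term: (-3×0.0484)² = 0.0210
Total = 0.100. Share from s = 0.0210/0.100 = 0.210.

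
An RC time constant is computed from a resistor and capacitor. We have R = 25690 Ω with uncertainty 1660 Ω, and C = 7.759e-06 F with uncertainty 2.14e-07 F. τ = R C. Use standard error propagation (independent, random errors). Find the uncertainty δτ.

0.0140 s

Since τ is a product/quotient, work with relative uncertainties:
  (1·δR/R)² = (1×0.0646)² = 0.00418;  (1·δC/C)² = (1×0.0276)² = 0.000761
δτ/τ = √(0.00494) = 0.0703
τ = 0.1993 s, so δτ = 0.0703 × 0.1993 = 0.0140 s.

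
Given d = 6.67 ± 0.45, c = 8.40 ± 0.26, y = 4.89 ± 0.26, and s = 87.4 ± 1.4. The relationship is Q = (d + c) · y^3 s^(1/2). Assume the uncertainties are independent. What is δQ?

Let u = d + c = 15.1. δu = √(δd² + δc²) = √(0.203 + 0.0676) = 0.520, so δu/u = 0.0345.
Q is then a monomial in u, y, s:
δQ/Q = √((δu/u)² + (3·δy/y)² + (½·δs/s)²) = √(0.00119 + 0.0254 + 6.41e-05) = 0.163
Q = 16500, so δQ = 0.163 × 16500 = 2690.

2690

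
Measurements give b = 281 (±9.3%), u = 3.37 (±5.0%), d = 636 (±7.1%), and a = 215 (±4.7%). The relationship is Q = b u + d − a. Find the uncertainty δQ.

110

Let p = b·u = 947. δp/p = √((1·δb/b)² + (1·δu/u)²) = √(0.00865 + 0.00250) = 0.106, so δp = 100.0.
Q = p + d − a: δQ = √(δp² + δd² + δa²) = √(10000 + 2040 + 102) = 110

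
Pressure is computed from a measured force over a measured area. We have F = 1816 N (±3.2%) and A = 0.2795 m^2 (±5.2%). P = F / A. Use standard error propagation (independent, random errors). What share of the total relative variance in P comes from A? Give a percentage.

72.5%

(δP/P)² = (1·δF/F)² + (-1·δA/A)²
  F term: (1×0.0320)² = 0.00102
  A term: (-1×0.0520)² = 0.00270
Total = 0.00373. Share from A = 0.00270/0.00373 = 0.725.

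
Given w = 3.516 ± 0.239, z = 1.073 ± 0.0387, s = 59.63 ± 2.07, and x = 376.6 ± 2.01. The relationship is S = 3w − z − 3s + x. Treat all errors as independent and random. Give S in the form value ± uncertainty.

Sums and differences: (δS)² = Σ (cᵢ δxᵢ)².
  (3·δw)² = 0.514;  (δz)² = 0.00150;  (3·δs)² = 38.6;  (δx)² = 4.04
δS = √(43.1) = 6.57
S = 207.2.

207.2 ± 6.57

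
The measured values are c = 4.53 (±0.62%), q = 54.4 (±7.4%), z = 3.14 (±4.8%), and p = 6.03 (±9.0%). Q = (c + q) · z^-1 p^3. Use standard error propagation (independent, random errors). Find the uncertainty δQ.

Let u = c + q = 58.9. δu = √(δc² + δq²) = √(0.000789 + 16.2) = 4.03, so δu/u = 0.0683.
Q is then a monomial in u, z, p:
δQ/Q = √((δu/u)² + (-1·δz/z)² + (3·δp/p)²) = √(0.00467 + 0.00230 + 0.0729) = 0.283
Q = 4110, so δQ = 0.283 × 4110 = 1160.

1160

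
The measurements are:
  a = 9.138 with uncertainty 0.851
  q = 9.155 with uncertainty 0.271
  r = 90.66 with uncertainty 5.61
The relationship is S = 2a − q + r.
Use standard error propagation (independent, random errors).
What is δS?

5.87

Each term contributes (cᵢ δxᵢ)² to (δS)²:
  (2·δa)² = 2.90;  (δq)² = 0.0734;  (δr)² = 31.5
δS = √(34.4) = 5.87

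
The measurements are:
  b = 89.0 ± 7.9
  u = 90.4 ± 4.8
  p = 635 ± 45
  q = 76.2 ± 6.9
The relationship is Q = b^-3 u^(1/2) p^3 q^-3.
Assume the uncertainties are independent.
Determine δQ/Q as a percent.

43.7%

Since Q is a product/quotient, work with relative uncertainties:
  (-3·δb/b)² = (-3×0.0888)² = 0.0709;  (½·δu/u)² = (0.5×0.0531)² = 0.000705;  (3·δp/p)² = (3×0.0709)² = 0.0452;  (-3·δq/q)² = (-3×0.0906)² = 0.0738
δQ/Q = √(0.191) = 0.437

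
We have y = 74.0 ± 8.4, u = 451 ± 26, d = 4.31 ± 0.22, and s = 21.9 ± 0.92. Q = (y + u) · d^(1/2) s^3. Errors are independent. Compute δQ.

Let w = y + u = 525. δw = √(δy² + δu²) = √(70.6 + 676) = 27.3, so δw/w = 0.0520.
Q is then a monomial in w, d, s:
δQ/Q = √((δw/w)² + (½·δd/d)² + (3·δs/s)²) = √(0.00271 + 0.000651 + 0.0159) = 0.139
Q = 1.14e+07, so δQ = 0.139 × 1.14e+07 = 1.59e+06.

1.59e+06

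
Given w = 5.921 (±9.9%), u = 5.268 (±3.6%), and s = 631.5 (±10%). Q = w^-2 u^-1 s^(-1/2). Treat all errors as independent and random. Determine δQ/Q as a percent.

Each factor contributes (exponent × relative error)² to (δQ/Q)²:
  (-2·δw/w)² = (-2×0.0990)² = 0.0392;  (-1·δu/u)² = (-1×0.0360)² = 0.00130;  (−½·δs/s)² = (-0.5×0.100)² = 0.00250
δQ/Q = √(0.0430) = 0.207

20.7%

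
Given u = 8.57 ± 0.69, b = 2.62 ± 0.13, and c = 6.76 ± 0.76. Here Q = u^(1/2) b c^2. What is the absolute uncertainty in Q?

Q is a product of powers, so relative uncertainties combine in quadrature:
  (½·δu/u)² = (0.5×0.0805)² = 0.00162;  (1·δb/b)² = (1×0.0496)² = 0.00246;  (2·δc/c)² = (2×0.112)² = 0.0506
δQ/Q = √(0.0546) = 0.234
Q = 350, so δQ = 0.234 × 350 = 81.9.

81.9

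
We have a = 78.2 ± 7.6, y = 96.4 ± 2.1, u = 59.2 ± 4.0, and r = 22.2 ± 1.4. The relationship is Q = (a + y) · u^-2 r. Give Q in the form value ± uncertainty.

1.11 ± 0.172

Let w = a + y = 175. δw = √(δa² + δy²) = √(57.8 + 4.41) = 7.88, so δw/w = 0.0452.
Q is then a monomial in w, u, r:
δQ/Q = √((δw/w)² + (-2·δu/u)² + (1·δr/r)²) = √(0.00204 + 0.0183 + 0.00398) = 0.156
Q = 1.11, so δQ = 0.156 × 1.11 = 0.172.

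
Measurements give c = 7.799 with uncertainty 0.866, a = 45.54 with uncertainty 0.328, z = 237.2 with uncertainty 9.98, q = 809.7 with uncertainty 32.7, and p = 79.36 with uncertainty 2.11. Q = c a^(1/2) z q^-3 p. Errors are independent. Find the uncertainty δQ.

Products/powers → add relative errors in quadrature, weighted by exponent:
  (1·δc/c)² = (1×0.111)² = 0.0123;  (½·δa/a)² = (0.5×0.00720)² = 1.3e-05;  (1·δz/z)² = (1×0.0421)² = 0.00177;  (-3·δq/q)² = (-3×0.0404)² = 0.0147;  (1·δp/p)² = (1×0.0266)² = 0.000707
δQ/Q = √(0.0295) = 0.172
Q = 0.001866, so δQ = 0.172 × 0.001866 = 0.000321.

0.000321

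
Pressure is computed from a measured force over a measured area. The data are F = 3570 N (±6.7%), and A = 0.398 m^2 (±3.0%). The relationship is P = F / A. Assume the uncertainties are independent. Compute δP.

P is a product of powers, so relative uncertainties combine in quadrature:
  (1·δF/F)² = (1×0.0670)² = 0.00449;  (-1·δA/A)² = (-1×0.0300)² = 0.000900
δP/P = √(0.00539) = 0.0734
P = 8970 Pa, so δP = 0.0734 × 8970 = 658 Pa.

658 Pa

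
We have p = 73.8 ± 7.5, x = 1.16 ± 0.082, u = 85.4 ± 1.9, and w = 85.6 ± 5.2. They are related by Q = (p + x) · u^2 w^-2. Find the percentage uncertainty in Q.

Let h = p + x = 75.0. δh = √(δp² + δx²) = √(56.2 + 0.00672) = 7.50, so δh/h = 0.100.
Q is then a monomial in h, u, w:
δQ/Q = √((δh/h)² + (2·δu/u)² + (-2·δw/w)²) = √(0.0100 + 0.00198 + 0.0148) = 0.164

16.4%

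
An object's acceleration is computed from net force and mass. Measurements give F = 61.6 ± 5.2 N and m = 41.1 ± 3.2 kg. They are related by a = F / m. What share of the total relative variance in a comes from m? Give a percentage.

46.0%

(δa/a)² = (1·δF/F)² + (-1·δm/m)²
  F term: (1×0.0844)² = 0.00713
  m term: (-1×0.0779)² = 0.00606
Total = 0.0132. Share from m = 0.00606/0.0132 = 0.460.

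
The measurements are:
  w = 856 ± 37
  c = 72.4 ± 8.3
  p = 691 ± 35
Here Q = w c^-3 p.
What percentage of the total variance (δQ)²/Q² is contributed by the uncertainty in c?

96.4%

(δQ/Q)² = (1·δw/w)² + (-3·δc/c)² + (1·δp/p)²
  w term: (1×0.0432)² = 0.00187
  c term: (-3×0.115)² = 0.118
  p term: (1×0.0507)² = 0.00257
Total = 0.123. Share from c = 0.118/0.123 = 0.964.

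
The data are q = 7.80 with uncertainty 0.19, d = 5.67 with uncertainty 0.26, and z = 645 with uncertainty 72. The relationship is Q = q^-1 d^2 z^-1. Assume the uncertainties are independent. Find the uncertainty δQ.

For a monomial Q ∝ q^-1, d^2, z^-1, fractional errors add in quadrature:
  (-1·δq/q)² = (-1×0.0244)² = 0.000593;  (2·δd/d)² = (2×0.0459)² = 0.00841;  (-1·δz/z)² = (-1×0.112)² = 0.0125
δQ/Q = √(0.0215) = 0.147
Q = 0.00639, so δQ = 0.147 × 0.00639 = 0.000936.

0.000936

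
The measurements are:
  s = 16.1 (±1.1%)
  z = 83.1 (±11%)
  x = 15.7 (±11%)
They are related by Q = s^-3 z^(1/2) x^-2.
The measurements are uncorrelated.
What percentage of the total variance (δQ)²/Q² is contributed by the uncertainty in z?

5.76%

(δQ/Q)² = (-3·δs/s)² + (½·δz/z)² + (-2·δx/x)²
  s term: (-3×0.0110)² = 0.00109
  z term: (0.5×0.110)² = 0.00303
  x term: (-2×0.110)² = 0.0484
Total = 0.0525. Share from z = 0.00303/0.0525 = 0.0576.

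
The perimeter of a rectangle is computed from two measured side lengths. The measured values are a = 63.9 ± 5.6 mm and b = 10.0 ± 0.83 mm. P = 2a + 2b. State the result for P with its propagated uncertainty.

148 ± 11.3 mm

Each term contributes (cᵢ δxᵢ)² to (δP)²:
  (2·δa)² = 125;  (2·δb)² = 2.76
δP = √(128) = 11.3 mm
P = 148 mm.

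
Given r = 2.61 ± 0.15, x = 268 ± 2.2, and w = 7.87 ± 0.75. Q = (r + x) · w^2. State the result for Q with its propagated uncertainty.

Let u = r + x = 271. δu = √(δr² + δx²) = √(0.0225 + 4.84) = 2.21, so δu/u = 0.00815.
Q is then a monomial in u, w:
δQ/Q = √((δu/u)² + (2·δw/w)²) = √(6.64e-05 + 0.0363) = 0.191
Q = 16800, so δQ = 0.191 × 16800 = 3200.

16800 ± 3200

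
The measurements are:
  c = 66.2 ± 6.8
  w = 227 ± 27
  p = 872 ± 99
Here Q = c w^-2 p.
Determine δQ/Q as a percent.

28.3%

For a monomial Q ∝ c, w^-2, p, fractional errors add in quadrature:
  (1·δc/c)² = (1×0.103)² = 0.0106;  (-2·δw/w)² = (-2×0.119)² = 0.0566;  (1·δp/p)² = (1×0.114)² = 0.0129
δQ/Q = √(0.0800) = 0.283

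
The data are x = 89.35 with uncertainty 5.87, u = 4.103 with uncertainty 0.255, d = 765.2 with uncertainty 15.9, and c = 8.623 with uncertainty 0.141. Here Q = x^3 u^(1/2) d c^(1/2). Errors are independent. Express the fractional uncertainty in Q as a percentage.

20.1%

Since Q is a product/quotient, work with relative uncertainties:
  (3·δx/x)² = (3×0.0657)² = 0.0388;  (½·δu/u)² = (0.5×0.0621)² = 0.000966;  (1·δd/d)² = (1×0.0208)² = 0.000432;  (½·δc/c)² = (0.5×0.0164)² = 6.68e-05
δQ/Q = √(0.0403) = 0.201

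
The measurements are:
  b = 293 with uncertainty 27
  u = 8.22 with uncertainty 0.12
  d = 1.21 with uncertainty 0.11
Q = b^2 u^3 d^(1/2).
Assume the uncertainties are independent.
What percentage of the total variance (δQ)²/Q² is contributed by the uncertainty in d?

(δQ/Q)² = (2·δb/b)² + (3·δu/u)² + (½·δd/d)²
  b term: (2×0.0922)² = 0.0340
  u term: (3×0.0146)² = 0.00192
  d term: (0.5×0.0909)² = 0.00207
Total = 0.0380. Share from d = 0.00207/0.0380 = 0.0544.

5.44%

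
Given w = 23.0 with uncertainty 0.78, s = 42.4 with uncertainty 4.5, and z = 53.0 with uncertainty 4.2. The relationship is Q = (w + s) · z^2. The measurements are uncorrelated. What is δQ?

Let u = w + s = 65.4. δu = √(δw² + δs²) = √(0.608 + 20.2) = 4.57, so δu/u = 0.0698.
Q is then a monomial in u, z:
δQ/Q = √((δu/u)² + (2·δz/z)²) = √(0.00488 + 0.0251) = 0.173
Q = 1.84e+05, so δQ = 0.173 × 1.84e+05 = 31800.

31800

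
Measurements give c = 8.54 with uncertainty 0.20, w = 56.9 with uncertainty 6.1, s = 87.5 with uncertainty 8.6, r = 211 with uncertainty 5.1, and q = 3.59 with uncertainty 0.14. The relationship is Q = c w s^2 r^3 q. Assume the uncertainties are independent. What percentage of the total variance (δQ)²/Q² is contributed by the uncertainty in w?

20.0%

(δQ/Q)² = (1·δc/c)² + (1·δw/w)² + (2·δs/s)² + (3·δr/r)² + (1·δq/q)²
  c term: (1×0.0234)² = 0.000548
  w term: (1×0.107)² = 0.0115
  s term: (2×0.0983)² = 0.0386
  r term: (3×0.0242)² = 0.00526
  q term: (1×0.0390)² = 0.00152
Total = 0.0575. Share from w = 0.0115/0.0575 = 0.200.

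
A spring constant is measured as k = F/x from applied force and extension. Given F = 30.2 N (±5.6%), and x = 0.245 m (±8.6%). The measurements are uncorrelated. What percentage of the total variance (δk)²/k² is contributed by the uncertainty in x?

(δk/k)² = (1·δF/F)² + (-1·δx/x)²
  F term: (1×0.0560)² = 0.00314
  x term: (-1×0.0860)² = 0.00740
Total = 0.0105. Share from x = 0.00740/0.0105 = 0.702.

70.2%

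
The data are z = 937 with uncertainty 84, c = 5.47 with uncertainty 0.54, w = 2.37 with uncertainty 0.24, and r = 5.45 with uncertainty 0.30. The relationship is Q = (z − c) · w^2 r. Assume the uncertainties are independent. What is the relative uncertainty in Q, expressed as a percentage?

Let u = z − c = 932. δu = √(δz² + δc²) = √(7060 + 0.292) = 84.0, so δu/u = 0.0902.
Q is then a monomial in u, w, r:
δQ/Q = √((δu/u)² + (2·δw/w)² + (1·δr/r)²) = √(0.00813 + 0.0410 + 0.00303) = 0.228

22.8%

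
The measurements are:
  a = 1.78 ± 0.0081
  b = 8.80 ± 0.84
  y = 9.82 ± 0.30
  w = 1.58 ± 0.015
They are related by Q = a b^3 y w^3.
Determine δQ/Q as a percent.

Since Q is a product/quotient, work with relative uncertainties:
  (1·δa/a)² = (1×0.00455)² = 2.07e-05;  (3·δb/b)² = (3×0.0955)² = 0.0820;  (1·δy/y)² = (1×0.0305)² = 0.000933;  (3·δw/w)² = (3×0.00949)² = 0.000811
δQ/Q = √(0.0838) = 0.289

28.9%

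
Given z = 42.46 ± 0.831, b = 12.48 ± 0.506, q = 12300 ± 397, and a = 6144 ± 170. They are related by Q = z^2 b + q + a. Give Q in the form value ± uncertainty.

40940 ± 1340

Let p = z^2·b = 22500. δp/p = √((2·δz/z)² + (1·δb/b)²) = √(0.00153 + 0.00164) = 0.0564, so δp = 1270.
Q = p + q + a: δQ = √(δp² + δq² + δa²) = √(1.61e+06 + 1.58e+05 + 28900) = 1340
Q = 40940.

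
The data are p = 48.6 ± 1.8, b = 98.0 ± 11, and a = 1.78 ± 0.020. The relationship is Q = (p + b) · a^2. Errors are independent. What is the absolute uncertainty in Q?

36.8

Let u = p + b = 147. δu = √(δp² + δb²) = √(3.24 + 121) = 11.1, so δu/u = 0.0760.
Q is then a monomial in u, a:
δQ/Q = √((δu/u)² + (2·δa/a)²) = √(0.00578 + 0.000505) = 0.0793
Q = 464, so δQ = 0.0793 × 464 = 36.8.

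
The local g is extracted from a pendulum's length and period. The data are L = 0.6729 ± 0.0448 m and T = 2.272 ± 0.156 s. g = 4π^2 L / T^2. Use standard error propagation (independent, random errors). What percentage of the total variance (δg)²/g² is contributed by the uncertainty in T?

(δg/g)² = (1·δL/L)² + (-2·δT/T)²
  L term: (1×0.0666)² = 0.00443
  T term: (-2×0.0687)² = 0.0189
Total = 0.0233. Share from T = 0.0189/0.0233 = 0.810.

81.0%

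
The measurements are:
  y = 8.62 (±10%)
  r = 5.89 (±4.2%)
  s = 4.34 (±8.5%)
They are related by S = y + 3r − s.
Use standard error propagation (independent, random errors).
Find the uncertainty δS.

For a sum/difference, combine absolute errors in quadrature:
  (δy)² = 0.743;  (3·δr)² = 0.551;  (δs)² = 0.136
δS = √(1.43) = 1.20

1.20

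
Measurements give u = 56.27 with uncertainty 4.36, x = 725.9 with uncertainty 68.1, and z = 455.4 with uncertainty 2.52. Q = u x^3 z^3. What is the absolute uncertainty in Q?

Relative error in a monomial: (δQ/Q)² = Σ (nᵢ · δxᵢ/xᵢ)².
  (1·δu/u)² = (1×0.0775)² = 0.00600;  (3·δx/x)² = (3×0.0938)² = 0.0792;  (3·δz/z)² = (3×0.00553)² = 0.000276
δQ/Q = √(0.0855) = 0.292
Q = 2.033e+18, so δQ = 0.292 × 2.033e+18 = 5.94e+17.

5.94e+17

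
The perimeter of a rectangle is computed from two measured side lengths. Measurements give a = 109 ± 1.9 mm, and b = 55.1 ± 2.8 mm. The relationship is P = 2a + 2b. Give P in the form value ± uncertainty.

328 ± 6.77 mm

P is a linear combination, so absolute uncertainties add in quadrature:
  (2·δa)² = 14.4;  (2·δb)² = 31.4
δP = √(45.8) = 6.77 mm
P = 328 mm.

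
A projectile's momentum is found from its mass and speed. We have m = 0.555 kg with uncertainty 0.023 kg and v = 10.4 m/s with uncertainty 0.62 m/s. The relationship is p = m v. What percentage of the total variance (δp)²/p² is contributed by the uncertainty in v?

67.4%

(δp/p)² = (1·δm/m)² + (1·δv/v)²
  m term: (1×0.0414)² = 0.00172
  v term: (1×0.0596)² = 0.00355
Total = 0.00527. Share from v = 0.00355/0.00527 = 0.674.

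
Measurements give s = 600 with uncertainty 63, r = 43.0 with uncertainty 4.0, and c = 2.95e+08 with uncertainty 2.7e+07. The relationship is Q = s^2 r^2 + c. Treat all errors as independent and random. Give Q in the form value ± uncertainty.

Let p = s^2·r^2 = 6.66e+08. δp/p = √((2·δs/s)² + (2·δr/r)²) = √(0.0441 + 0.0346) = 0.281, so δp = 1.87e+08.
Q = p + c: δQ = √(δp² + δc²) = √(3.49e+16 + 7.29e+14) = 1.89e+08
Q = 9.61e+08.

(9.61 ± 1.89) × 10^8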